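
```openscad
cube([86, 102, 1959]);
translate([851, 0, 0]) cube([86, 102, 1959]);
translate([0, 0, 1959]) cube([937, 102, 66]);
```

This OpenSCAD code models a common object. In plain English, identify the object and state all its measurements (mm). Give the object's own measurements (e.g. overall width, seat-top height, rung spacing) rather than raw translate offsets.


A door frame. The clear opening is 765 mm wide and 1959 mm high. Two 86 mm wide jambs, 102 mm deep, stand either side of the opening from the floor to the top of the opening. A 66 mm thick head sits across the top of both jambs, spanning the full outside width of the frame.


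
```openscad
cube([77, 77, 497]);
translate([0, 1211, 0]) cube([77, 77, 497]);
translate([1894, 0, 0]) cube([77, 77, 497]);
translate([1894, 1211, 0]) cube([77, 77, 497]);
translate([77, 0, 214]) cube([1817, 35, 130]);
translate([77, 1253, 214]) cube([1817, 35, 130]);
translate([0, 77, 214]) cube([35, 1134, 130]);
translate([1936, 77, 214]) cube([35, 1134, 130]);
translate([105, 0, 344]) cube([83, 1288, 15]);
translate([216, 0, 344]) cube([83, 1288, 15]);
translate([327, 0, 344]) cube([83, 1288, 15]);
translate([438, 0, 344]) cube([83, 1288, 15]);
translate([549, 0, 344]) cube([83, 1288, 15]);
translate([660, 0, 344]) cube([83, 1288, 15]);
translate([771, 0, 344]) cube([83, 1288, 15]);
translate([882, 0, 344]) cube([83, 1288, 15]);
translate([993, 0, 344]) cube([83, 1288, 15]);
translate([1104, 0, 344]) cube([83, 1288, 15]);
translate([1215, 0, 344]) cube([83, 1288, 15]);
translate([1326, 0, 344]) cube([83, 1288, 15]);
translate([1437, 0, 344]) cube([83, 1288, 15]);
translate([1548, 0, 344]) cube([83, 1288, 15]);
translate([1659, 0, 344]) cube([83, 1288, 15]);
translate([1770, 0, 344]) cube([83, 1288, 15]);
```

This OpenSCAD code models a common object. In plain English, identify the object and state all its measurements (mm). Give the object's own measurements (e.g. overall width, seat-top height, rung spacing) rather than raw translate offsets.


A bed frame 1971 mm long (x) by 1288 mm wide (y). Four 77×77 mm corner posts, 497 mm tall, at the corners of the footprint. Four rails of 35 mm thickness and 130 mm height run between adjacent posts with their undersides at z = 214 mm, their outer faces flush with the outside of the frame (the two x-running rails run between the posts' inner faces; the two y-running rails run between the posts' inner faces). 16 slats, each 83 mm wide (x) and 15 mm thick, lie across the top of the two x-running rails, running the full 1288 mm width of the frame in y; along x they sit between the end posts with a 28 mm gap after the −x posts and between neighbouring slats, leaving 41 mm before the +x posts.


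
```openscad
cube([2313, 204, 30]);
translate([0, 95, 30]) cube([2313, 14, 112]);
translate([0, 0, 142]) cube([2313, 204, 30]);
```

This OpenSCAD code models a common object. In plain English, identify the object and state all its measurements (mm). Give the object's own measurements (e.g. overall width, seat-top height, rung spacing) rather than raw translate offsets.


An I-beam lying along x, 2313 mm long. Overall section height 172 mm. Two flanges 204 mm wide (y) and 30 mm thick, one on the floor and one at the top; a web 14 mm thick runs between them, centred on the flange width.


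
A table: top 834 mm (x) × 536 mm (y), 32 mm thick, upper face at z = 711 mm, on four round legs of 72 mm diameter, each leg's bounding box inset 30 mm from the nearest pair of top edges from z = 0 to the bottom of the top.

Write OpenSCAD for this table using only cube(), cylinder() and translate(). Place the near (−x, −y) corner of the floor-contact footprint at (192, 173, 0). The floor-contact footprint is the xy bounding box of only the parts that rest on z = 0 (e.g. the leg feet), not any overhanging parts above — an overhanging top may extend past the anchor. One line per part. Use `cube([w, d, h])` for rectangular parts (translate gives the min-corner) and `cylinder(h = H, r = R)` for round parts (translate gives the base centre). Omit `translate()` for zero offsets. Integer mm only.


translate([162, 143, 679]) cube([834, 536, 32]);
translate([228, 209, 0]) cylinder(h = 679, r = 36);
translate([930, 209, 0]) cylinder(h = 679, r = 36);
translate([228, 613, 0]) cylinder(h = 679, r = 36);
translate([930, 613, 0]) cylinder(h = 679, r = 36);


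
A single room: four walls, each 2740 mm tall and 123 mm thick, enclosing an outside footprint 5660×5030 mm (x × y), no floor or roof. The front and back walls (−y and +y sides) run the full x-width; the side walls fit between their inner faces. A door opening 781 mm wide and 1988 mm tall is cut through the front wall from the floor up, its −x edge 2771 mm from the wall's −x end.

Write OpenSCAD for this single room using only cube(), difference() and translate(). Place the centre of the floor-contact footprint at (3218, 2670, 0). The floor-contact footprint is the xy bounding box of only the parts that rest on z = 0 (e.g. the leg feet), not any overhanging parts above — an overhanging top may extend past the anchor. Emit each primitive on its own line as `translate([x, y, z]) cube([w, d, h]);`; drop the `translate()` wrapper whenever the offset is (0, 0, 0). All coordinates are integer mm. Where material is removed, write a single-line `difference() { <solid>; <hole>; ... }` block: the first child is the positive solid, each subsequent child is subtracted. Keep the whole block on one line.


difference() { translate([388, 155, 0]) cube([5660, 123, 2740]); translate([3159, 155, 0]) cube([781, 123, 1988]); }
translate([388, 5062, 0]) cube([5660, 123, 2740]);
translate([388, 278, 0]) cube([123, 4784, 2740]);
translate([5925, 278, 0]) cube([123, 4784, 2740]);


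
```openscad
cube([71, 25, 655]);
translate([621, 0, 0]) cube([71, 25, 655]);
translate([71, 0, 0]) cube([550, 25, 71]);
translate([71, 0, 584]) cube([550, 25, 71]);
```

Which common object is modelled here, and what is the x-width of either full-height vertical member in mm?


A picture frame. The border width is 71 mm.

Four thin pieces enclosing a rectangular opening — a picture frame. The two full-height stiles are 655 mm tall; the top rail sits at z = 584 and is 71 mm tall, so the border above the opening is 655 − 584 = 71 mm, matching the stile x-width.


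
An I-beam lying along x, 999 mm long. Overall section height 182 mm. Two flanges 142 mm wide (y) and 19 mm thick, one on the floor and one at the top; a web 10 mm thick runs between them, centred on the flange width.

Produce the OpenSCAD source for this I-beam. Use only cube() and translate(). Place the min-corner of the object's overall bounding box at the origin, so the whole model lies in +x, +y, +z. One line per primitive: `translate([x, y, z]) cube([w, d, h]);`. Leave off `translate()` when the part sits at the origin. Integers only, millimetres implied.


cube([999, 142, 19]);
translate([0, 66, 19]) cube([999, 10, 144]);
translate([0, 0, 163]) cube([999, 142, 19]);


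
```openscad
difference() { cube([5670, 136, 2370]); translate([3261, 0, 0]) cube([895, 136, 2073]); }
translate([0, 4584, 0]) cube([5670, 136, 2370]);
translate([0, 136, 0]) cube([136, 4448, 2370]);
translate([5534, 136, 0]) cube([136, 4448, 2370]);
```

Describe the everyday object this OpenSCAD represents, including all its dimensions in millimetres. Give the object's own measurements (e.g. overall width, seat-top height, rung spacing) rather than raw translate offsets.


A single room: four walls, each 2370 mm tall and 136 mm thick, enclosing an outside footprint 5670×4720 mm (x × y), no floor or roof. The front and back walls (−y and +y sides) run the full x-width; the side walls fit between their inner faces. A door opening 895 mm wide and 2073 mm tall is cut through the front wall from the floor up, its −x edge 3261 mm from the wall's −x end.


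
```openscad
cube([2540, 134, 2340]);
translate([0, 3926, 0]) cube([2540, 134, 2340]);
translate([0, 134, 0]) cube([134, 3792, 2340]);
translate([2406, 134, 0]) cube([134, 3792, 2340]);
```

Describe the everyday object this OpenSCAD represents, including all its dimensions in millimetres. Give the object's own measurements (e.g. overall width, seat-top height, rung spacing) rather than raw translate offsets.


The wall frame of a small rectangular building: four walls, each 2340 mm tall and 134 mm thick, enclosing a footprint 2540 mm (x) by 4060 mm (y) outside-to-outside, with no floor or roof. The front and back walls (the −y and +y sides) span the full width; the two side walls fit between them.


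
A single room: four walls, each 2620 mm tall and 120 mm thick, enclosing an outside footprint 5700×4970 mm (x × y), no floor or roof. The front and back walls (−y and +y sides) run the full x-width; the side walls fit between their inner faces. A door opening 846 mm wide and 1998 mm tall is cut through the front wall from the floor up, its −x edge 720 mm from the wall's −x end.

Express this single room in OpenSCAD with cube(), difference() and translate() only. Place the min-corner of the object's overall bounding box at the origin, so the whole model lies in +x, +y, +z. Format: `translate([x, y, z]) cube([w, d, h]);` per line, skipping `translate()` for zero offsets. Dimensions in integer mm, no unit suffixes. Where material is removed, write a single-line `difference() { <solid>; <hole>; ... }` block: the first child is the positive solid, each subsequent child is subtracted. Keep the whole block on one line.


difference() { cube([5700, 120, 2620]); translate([720, 0, 0]) cube([846, 120, 1998]); }
translate([0, 4850, 0]) cube([5700, 120, 2620]);
translate([0, 120, 0]) cube([120, 4730, 2620]);
translate([5580, 120, 0]) cube([120, 4730, 2620]);


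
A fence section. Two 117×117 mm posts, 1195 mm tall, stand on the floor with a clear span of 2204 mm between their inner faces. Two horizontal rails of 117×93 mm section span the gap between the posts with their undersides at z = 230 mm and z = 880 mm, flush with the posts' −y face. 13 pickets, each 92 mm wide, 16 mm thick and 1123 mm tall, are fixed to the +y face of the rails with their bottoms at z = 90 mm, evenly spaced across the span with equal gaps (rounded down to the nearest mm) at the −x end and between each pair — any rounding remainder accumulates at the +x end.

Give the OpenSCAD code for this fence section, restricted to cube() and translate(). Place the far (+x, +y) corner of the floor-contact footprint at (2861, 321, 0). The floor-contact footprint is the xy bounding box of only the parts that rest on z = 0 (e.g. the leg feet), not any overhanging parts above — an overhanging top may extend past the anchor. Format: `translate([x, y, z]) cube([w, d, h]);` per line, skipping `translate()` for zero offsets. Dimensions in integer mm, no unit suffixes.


translate([423, 204, 0]) cube([117, 117, 1195]);
translate([2744, 204, 0]) cube([117, 117, 1195]);
translate([540, 204, 230]) cube([2204, 117, 93]);
translate([540, 204, 880]) cube([2204, 117, 93]);
translate([612, 321, 90]) cube([92, 16, 1123]);
translate([776, 321, 90]) cube([92, 16, 1123]);
translate([940, 321, 90]) cube([92, 16, 1123]);
translate([1104, 321, 90]) cube([92, 16, 1123]);
translate([1268, 321, 90]) cube([92, 16, 1123]);
translate([1432, 321, 90]) cube([92, 16, 1123]);
translate([1596, 321, 90]) cube([92, 16, 1123]);
translate([1760, 321, 90]) cube([92, 16, 1123]);
translate([1924, 321, 90]) cube([92, 16, 1123]);
translate([2088, 321, 90]) cube([92, 16, 1123]);
translate([2252, 321, 90]) cube([92, 16, 1123]);
translate([2416, 321, 90]) cube([92, 16, 1123]);
translate([2580, 321, 90]) cube([92, 16, 1123]);


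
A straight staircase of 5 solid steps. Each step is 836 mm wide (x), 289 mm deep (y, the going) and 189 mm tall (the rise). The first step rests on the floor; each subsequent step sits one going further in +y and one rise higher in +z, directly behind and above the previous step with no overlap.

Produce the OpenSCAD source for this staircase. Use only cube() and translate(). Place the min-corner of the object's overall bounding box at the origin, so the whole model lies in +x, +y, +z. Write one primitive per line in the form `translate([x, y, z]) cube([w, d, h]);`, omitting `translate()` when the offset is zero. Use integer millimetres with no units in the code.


cube([836, 289, 189]);
translate([0, 289, 189]) cube([836, 289, 189]);
translate([0, 578, 378]) cube([836, 289, 189]);
translate([0, 867, 567]) cube([836, 289, 189]);
translate([0, 1156, 756]) cube([836, 289, 189]);


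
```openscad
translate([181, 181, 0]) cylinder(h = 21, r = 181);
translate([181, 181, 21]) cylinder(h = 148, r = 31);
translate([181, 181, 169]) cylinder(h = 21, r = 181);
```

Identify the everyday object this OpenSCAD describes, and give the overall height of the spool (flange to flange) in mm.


A spool. The overall height is 190 mm.

Three coaxial cylinders, large–small–large — a spool. Two 21 mm flanges and a 148 mm core give 21 + 148 + 21 = 190 mm.


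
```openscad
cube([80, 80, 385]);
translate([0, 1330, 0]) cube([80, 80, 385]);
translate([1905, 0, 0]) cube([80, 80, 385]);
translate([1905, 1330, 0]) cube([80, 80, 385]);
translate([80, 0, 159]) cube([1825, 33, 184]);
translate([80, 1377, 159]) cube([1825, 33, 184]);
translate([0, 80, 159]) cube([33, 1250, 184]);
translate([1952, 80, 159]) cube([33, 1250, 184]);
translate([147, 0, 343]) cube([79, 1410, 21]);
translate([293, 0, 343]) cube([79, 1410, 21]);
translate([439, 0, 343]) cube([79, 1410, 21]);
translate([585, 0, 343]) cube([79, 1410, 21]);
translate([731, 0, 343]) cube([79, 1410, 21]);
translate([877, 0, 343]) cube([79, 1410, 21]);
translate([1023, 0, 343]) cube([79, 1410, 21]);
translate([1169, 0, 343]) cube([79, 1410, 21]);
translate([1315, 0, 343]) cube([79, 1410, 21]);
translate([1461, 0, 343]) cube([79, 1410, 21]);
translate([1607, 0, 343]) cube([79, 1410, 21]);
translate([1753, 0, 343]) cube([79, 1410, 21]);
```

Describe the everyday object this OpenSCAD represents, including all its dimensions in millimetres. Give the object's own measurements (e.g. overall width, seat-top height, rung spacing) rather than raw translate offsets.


A bed frame 1985 mm long (x) by 1410 mm wide (y). Four 80×80 mm corner posts, 385 mm tall, at the corners of the footprint. Four rails of 33 mm thickness and 184 mm height run between adjacent posts with their undersides at z = 159 mm, their outer faces flush with the outside of the frame (the two x-running rails run between the posts' inner faces; the two y-running rails run between the posts' inner faces). 12 slats, each 79 mm wide (x) and 21 mm thick, lie across the top of the two x-running rails, running the full 1410 mm width of the frame in y; along x they sit between the end posts with a 67 mm gap after the −x posts and between neighbouring slats, leaving 73 mm before the +x posts.


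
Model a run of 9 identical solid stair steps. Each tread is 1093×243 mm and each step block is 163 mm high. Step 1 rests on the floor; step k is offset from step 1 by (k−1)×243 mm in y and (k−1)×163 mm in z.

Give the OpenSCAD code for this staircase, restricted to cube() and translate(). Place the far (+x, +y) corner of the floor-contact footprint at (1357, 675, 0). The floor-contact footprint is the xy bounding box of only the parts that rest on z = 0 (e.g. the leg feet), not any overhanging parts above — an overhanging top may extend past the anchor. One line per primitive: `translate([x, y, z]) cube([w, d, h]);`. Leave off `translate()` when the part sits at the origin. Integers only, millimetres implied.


translate([264, 432, 0]) cube([1093, 243, 163]);
translate([264, 675, 163]) cube([1093, 243, 163]);
translate([264, 918, 326]) cube([1093, 243, 163]);
translate([264, 1161, 489]) cube([1093, 243, 163]);
translate([264, 1404, 652]) cube([1093, 243, 163]);
translate([264, 1647, 815]) cube([1093, 243, 163]);
translate([264, 1890, 978]) cube([1093, 243, 163]);
translate([264, 2133, 1141]) cube([1093, 243, 163]);
translate([264, 2376, 1304]) cube([1093, 243, 163]);


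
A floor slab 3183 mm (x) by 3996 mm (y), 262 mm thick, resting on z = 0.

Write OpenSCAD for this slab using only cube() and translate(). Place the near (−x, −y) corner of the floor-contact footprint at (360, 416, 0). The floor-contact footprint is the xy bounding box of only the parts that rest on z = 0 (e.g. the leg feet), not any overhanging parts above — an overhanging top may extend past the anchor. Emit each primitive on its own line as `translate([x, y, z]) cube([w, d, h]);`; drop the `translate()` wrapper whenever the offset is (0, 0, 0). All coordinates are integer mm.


translate([360, 416, 0]) cube([3183, 3996, 262]);


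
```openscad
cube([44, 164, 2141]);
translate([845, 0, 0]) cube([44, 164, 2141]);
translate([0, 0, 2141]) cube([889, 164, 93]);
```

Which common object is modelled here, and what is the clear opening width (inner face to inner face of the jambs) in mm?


A door frame. The clear opening width is 801 mm.

Two 2141 mm tall posts with a header on top — a door frame. The left jamb is 44 mm wide at x = 0; the right jamb starts at x = 845. The clear opening is 845 − 44 = 801 mm.


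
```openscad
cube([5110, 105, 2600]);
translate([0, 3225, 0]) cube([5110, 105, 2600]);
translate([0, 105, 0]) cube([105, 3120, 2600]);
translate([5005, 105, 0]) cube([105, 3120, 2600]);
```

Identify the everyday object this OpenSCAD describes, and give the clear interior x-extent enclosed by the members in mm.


A house (or room) frame. The interior width is 4900 mm.

Four 2600 mm walls enclosing a rectangle with no floor or roof — a room or house frame. Outside width is 5110 mm and wall thickness is 105 mm, so the interior width is 5110 − 2 × 105 = 4900 mm.


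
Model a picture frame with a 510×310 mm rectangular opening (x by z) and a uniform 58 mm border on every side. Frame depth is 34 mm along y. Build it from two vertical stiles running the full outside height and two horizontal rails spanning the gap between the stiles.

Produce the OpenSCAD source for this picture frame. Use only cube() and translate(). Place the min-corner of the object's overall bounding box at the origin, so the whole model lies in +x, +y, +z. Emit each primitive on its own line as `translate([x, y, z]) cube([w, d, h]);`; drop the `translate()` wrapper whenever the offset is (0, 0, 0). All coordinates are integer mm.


cube([58, 34, 426]);
translate([568, 0, 0]) cube([58, 34, 426]);
translate([58, 0, 0]) cube([510, 34, 58]);
translate([58, 0, 368]) cube([510, 34, 58]);


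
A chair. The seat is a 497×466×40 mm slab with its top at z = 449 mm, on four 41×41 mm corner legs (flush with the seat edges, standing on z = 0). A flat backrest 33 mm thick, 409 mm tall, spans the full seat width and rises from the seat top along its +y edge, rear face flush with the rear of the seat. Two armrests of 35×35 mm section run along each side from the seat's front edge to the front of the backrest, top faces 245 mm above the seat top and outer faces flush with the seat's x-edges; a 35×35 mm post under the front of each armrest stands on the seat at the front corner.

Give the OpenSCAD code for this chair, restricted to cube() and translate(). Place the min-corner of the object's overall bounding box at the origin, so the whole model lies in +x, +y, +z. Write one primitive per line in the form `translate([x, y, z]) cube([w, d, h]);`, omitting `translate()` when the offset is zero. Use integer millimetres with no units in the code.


translate([0, 0, 409]) cube([497, 466, 40]);
cube([41, 41, 409]);
translate([456, 0, 0]) cube([41, 41, 409]);
translate([0, 425, 0]) cube([41, 41, 409]);
translate([456, 425, 0]) cube([41, 41, 409]);
translate([0, 433, 449]) cube([497, 33, 409]);
translate([0, 0, 659]) cube([35, 433, 35]);
translate([462, 0, 659]) cube([35, 433, 35]);
translate([0, 0, 449]) cube([35, 35, 210]);
translate([462, 0, 449]) cube([35, 35, 210]);


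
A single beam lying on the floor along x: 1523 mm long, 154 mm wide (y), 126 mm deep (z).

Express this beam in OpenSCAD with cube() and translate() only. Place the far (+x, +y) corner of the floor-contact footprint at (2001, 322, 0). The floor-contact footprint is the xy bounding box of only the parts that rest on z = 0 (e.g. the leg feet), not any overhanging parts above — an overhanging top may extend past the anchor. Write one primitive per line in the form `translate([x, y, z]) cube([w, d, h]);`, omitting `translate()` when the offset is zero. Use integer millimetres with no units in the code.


translate([478, 168, 0]) cube([1523, 154, 126]);


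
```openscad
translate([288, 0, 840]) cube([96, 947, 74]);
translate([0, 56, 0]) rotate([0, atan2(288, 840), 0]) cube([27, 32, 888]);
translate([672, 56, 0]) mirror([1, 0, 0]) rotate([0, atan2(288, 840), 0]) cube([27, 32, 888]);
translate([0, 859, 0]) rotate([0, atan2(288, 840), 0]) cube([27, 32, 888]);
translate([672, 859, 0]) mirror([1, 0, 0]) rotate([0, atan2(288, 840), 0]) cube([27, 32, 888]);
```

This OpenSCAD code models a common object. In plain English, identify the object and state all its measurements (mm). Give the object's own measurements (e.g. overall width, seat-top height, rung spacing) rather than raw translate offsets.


A sawhorse. A 96×947×74 mm beam (x, y, z) sits on two A-frame leg pairs. Each pair is two raked legs of 27×32 mm section (32 mm along y) splaying symmetrically in x. Each leg rises 840 mm vertically over 288 mm of horizontal reach and is 888 mm long along its own axis. Every leg's outer bottom edge rests on the floor and its outer top edge meets a bottom edge of the beam — the left legs (tilting toward +x) meet the beam's −x bottom edge, the right legs (their mirror images, tilting toward −x) meet its +x bottom edge — so the leg tops tuck under the beam, the beam's underside is 840 mm above the floor, and the feet are 672 mm apart outside-to-outside with the beam centred between them. The two leg pairs are set in 56 mm from either end of the beam.


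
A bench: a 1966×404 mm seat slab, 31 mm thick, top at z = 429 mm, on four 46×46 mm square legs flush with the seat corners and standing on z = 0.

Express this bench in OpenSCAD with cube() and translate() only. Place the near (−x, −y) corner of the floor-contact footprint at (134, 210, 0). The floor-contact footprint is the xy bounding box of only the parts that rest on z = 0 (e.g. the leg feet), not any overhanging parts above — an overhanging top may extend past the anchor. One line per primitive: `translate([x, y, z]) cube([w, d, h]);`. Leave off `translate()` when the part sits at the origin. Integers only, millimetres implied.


translate([134, 210, 398]) cube([1966, 404, 31]);
translate([134, 210, 0]) cube([46, 46, 398]);
translate([134, 568, 0]) cube([46, 46, 398]);
translate([2054, 210, 0]) cube([46, 46, 398]);
translate([2054, 568, 0]) cube([46, 46, 398]);


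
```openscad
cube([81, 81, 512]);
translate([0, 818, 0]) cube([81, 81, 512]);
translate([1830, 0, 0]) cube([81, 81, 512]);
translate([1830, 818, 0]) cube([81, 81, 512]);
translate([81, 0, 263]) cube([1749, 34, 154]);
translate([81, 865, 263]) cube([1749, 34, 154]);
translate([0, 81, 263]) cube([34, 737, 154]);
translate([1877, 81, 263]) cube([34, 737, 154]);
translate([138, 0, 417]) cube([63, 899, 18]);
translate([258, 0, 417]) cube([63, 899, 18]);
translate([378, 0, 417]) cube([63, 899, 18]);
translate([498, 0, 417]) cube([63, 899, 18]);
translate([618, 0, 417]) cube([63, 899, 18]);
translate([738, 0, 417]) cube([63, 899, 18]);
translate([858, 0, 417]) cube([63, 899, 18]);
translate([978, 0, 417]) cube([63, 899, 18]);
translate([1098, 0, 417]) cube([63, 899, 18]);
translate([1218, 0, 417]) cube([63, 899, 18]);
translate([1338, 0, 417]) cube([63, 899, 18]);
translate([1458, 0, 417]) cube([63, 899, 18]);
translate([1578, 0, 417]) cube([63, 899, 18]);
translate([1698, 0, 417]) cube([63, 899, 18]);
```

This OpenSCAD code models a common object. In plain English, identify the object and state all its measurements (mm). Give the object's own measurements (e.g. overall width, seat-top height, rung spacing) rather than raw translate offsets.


A bed frame 1911 mm long (x) by 899 mm wide (y). Four 81×81 mm corner posts, 512 mm tall, at the corners of the footprint. Four rails of 34 mm thickness and 154 mm height run between adjacent posts with their undersides at z = 263 mm, their outer faces flush with the outside of the frame (the two x-running rails run between the posts' inner faces; the two y-running rails run between the posts' inner faces). 14 slats, each 63 mm wide (x) and 18 mm thick, lie across the top of the two x-running rails, running the full 899 mm width of the frame in y; along x they sit between the end posts with a 57 mm gap after the −x posts and between neighbouring slats, leaving 69 mm before the +x posts.


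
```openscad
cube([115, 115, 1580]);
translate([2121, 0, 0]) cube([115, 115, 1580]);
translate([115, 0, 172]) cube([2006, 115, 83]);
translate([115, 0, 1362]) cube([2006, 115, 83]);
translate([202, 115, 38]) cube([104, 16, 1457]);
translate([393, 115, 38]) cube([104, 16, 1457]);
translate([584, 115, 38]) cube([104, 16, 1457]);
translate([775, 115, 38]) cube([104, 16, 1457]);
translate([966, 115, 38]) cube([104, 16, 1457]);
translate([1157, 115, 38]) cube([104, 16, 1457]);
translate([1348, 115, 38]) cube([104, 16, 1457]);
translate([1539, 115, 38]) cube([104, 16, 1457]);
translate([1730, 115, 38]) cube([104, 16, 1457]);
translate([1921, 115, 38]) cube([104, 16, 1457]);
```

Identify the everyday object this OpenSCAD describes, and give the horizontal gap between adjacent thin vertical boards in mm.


A fence section. The picket gap is 87 mm.

Two posts, two rails, 10 pickets — a fence section. Span 2006 mm holds 10 pickets of 104 mm with 11 equal gaps: ⌊(2006 − 10·104) / 11⌋ = 87 mm.


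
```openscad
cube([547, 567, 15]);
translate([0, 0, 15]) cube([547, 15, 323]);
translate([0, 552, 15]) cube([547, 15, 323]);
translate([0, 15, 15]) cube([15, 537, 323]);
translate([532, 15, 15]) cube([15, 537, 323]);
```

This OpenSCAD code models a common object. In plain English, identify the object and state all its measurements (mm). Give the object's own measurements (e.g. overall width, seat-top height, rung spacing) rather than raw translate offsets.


An open-topped rectangular box: outside dimensions 547×567×338 mm, with a uniform wall and base thickness of 15 mm. The base is a full 547×567 slab on the floor; four walls sit on top of the base. The front and back walls (the −y and +y sides) span the full width; the two side walls fit between them.


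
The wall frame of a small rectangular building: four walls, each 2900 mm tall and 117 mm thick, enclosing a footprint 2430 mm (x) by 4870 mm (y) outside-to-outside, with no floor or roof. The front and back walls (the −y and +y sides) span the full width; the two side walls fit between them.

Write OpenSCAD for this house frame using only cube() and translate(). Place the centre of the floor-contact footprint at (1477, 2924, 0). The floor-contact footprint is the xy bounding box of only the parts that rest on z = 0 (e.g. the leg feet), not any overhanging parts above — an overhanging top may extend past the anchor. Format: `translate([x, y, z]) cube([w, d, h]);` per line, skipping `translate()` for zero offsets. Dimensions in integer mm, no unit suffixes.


translate([262, 489, 0]) cube([2430, 117, 2900]);
translate([262, 5242, 0]) cube([2430, 117, 2900]);
translate([262, 606, 0]) cube([117, 4636, 2900]);
translate([2575, 606, 0]) cube([117, 4636, 2900]);


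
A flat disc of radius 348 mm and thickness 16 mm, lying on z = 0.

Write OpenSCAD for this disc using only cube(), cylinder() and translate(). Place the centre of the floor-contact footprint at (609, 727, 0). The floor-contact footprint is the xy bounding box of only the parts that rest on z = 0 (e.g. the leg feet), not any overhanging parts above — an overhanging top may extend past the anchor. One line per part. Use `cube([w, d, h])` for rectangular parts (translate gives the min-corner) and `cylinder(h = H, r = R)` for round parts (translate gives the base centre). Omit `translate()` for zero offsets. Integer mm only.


translate([609, 727, 0]) cylinder(h = 16, r = 348);


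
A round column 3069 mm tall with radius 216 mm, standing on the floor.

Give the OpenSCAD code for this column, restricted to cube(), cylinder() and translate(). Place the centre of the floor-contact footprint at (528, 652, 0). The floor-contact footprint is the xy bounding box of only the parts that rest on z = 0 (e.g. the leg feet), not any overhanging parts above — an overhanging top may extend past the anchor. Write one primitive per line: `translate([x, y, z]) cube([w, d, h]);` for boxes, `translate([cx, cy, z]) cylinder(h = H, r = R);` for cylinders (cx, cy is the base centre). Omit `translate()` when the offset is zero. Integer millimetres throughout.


translate([528, 652, 0]) cylinder(h = 3069, r = 216);


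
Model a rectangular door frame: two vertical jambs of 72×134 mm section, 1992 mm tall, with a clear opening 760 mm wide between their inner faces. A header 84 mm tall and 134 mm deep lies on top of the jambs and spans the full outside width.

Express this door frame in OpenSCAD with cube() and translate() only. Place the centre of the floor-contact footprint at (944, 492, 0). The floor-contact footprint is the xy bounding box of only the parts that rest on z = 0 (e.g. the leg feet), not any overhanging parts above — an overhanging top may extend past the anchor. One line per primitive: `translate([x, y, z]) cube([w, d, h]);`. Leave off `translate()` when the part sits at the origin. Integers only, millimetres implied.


translate([492, 425, 0]) cube([72, 134, 1992]);
translate([1324, 425, 0]) cube([72, 134, 1992]);
translate([492, 425, 1992]) cube([904, 134, 84]);


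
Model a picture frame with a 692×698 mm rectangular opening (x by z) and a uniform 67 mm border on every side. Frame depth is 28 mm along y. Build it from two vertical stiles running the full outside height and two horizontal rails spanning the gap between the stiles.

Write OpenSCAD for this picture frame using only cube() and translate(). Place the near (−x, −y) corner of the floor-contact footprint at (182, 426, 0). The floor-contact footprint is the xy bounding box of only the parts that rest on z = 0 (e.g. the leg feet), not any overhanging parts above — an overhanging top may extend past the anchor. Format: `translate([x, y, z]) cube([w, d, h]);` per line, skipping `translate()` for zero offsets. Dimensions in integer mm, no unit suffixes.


translate([182, 426, 0]) cube([67, 28, 832]);
translate([941, 426, 0]) cube([67, 28, 832]);
translate([249, 426, 0]) cube([692, 28, 67]);
translate([249, 426, 765]) cube([692, 28, 67]);


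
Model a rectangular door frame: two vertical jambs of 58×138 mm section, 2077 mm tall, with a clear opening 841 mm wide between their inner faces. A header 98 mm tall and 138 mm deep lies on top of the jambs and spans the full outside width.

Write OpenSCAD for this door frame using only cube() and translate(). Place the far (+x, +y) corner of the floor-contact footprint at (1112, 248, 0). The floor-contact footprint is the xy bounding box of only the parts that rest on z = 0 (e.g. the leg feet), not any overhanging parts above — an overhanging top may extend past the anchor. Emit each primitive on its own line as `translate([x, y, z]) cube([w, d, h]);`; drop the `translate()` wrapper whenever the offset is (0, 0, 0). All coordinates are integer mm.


translate([155, 110, 0]) cube([58, 138, 2077]);
translate([1054, 110, 0]) cube([58, 138, 2077]);
translate([155, 110, 2077]) cube([957, 138, 98]);


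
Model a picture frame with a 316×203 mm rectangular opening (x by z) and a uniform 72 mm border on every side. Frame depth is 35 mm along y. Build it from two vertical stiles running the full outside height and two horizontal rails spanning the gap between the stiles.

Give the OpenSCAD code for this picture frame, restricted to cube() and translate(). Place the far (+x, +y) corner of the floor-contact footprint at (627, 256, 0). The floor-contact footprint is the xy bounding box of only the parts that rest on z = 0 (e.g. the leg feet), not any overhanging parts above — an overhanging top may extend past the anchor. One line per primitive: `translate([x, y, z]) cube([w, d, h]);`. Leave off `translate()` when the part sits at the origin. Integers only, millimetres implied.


translate([167, 221, 0]) cube([72, 35, 347]);
translate([555, 221, 0]) cube([72, 35, 347]);
translate([239, 221, 0]) cube([316, 35, 72]);
translate([239, 221, 275]) cube([316, 35, 72]);


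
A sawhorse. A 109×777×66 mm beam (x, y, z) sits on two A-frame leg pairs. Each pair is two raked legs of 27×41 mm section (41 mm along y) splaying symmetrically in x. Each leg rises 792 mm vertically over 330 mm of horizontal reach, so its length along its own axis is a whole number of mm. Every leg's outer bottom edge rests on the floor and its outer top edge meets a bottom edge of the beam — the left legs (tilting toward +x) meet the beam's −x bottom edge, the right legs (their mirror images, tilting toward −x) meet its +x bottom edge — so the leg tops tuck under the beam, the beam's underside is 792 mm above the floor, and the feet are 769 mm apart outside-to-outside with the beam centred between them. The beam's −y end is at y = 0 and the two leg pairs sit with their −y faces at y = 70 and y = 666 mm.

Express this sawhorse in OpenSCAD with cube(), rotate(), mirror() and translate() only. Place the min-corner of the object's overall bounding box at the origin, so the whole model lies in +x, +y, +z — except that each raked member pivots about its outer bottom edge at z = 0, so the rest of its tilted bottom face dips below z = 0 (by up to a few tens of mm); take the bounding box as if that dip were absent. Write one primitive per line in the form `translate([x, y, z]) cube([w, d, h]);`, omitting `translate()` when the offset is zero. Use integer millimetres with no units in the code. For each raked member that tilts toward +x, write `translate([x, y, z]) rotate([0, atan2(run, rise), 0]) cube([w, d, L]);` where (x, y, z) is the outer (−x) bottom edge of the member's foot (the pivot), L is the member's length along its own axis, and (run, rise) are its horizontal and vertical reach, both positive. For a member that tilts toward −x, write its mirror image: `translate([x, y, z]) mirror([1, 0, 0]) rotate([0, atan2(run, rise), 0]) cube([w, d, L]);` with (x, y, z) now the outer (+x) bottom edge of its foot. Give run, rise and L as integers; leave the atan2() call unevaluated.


translate([330, 0, 792]) cube([109, 777, 66]);
translate([0, 70, 0]) rotate([0, atan2(330, 792), 0]) cube([27, 41, 858]);
translate([769, 70, 0]) mirror([1, 0, 0]) rotate([0, atan2(330, 792), 0]) cube([27, 41, 858]);
translate([0, 666, 0]) rotate([0, atan2(330, 792), 0]) cube([27, 41, 858]);
translate([769, 666, 0]) mirror([1, 0, 0]) rotate([0, atan2(330, 792), 0]) cube([27, 41, 858]);


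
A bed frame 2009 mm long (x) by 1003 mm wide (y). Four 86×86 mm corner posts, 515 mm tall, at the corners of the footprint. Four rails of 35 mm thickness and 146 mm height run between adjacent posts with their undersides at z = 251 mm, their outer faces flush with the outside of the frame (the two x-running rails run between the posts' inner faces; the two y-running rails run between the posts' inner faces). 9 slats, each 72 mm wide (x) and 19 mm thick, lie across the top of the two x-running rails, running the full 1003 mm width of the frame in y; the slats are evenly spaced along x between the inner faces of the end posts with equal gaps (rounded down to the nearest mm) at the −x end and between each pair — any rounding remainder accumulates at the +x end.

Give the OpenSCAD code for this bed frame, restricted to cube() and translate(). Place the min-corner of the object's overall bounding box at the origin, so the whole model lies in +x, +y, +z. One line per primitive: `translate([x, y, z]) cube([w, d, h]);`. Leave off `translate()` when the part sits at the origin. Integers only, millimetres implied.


// slat z = rail_z + rail_h = 251 + 146 = 397
// slat gap = ⌊(1837 − 9·72) / 10⌋ = 118
cube([86, 86, 515]);
translate([0, 917, 0]) cube([86, 86, 515]);
translate([1923, 0, 0]) cube([86, 86, 515]);
translate([1923, 917, 0]) cube([86, 86, 515]);
translate([86, 0, 251]) cube([1837, 35, 146]);
translate([86, 968, 251]) cube([1837, 35, 146]);
translate([0, 86, 251]) cube([35, 831, 146]);
translate([1974, 86, 251]) cube([35, 831, 146]);
translate([204, 0, 397]) cube([72, 1003, 19]);
translate([394, 0, 397]) cube([72, 1003, 19]);
translate([584, 0, 397]) cube([72, 1003, 19]);
translate([774, 0, 397]) cube([72, 1003, 19]);
translate([964, 0, 397]) cube([72, 1003, 19]);
translate([1154, 0, 397]) cube([72, 1003, 19]);
translate([1344, 0, 397]) cube([72, 1003, 19]);
translate([1534, 0, 397]) cube([72, 1003, 19]);
translate([1724, 0, 397]) cube([72, 1003, 19]);


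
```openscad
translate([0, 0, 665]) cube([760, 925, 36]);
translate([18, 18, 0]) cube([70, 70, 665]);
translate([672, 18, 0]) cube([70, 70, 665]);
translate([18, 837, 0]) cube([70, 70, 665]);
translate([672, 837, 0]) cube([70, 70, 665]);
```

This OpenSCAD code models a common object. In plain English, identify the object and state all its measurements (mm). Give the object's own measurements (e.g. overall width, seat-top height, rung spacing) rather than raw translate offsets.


A rectangular dining table. The top is 760×925×36 mm with its upper surface at z = 701 mm. It stands on four 70×70 mm square legs, each inset 18 mm from the nearest pair of top edges, running from the floor to the underside of the top.


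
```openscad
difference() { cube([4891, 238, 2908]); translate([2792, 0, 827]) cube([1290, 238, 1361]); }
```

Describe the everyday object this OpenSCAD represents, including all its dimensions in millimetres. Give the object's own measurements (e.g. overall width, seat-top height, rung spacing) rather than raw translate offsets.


A wall 4891 mm long (x), 238 mm thick (y), 2908 mm tall, with a rectangular window opening cut through it. The opening is 1290 mm wide and 1361 mm tall; its sill is at z = 827 mm and its near (−x) edge is 2792 mm from the wall's −x end. The opening passes through the full wall thickness.


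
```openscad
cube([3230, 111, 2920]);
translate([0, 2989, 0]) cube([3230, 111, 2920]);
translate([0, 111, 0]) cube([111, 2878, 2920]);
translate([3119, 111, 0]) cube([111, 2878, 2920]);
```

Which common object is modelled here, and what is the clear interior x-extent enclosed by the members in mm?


A house (or room) frame. The interior width is 3008 mm.

Four 2920 mm walls enclosing a rectangle with no floor or roof — a room or house frame. Outside width is 3230 mm and wall thickness is 111 mm, so the interior width is 3230 − 2 × 111 = 3008 mm.


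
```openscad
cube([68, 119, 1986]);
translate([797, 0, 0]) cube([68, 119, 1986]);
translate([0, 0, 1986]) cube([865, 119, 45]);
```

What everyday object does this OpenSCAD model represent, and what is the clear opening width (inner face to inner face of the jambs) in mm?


A door frame. The clear opening width is 729 mm.

Two 1986 mm tall posts with a header on top — a door frame. The left jamb is 68 mm wide at x = 0; the right jamb starts at x = 797. The clear opening is 797 − 68 = 729 mm.


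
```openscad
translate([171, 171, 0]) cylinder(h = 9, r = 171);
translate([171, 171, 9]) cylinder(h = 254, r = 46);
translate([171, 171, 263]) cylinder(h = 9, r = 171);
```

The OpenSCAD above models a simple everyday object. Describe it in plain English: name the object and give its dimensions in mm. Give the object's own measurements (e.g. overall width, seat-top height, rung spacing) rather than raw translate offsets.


A spool: two coaxial disc flanges of radius 171 mm and thickness 9 mm, joined by a core cylinder of radius 46 mm and height 254 mm. The lower flange rests on z = 0 and the three cylinders share a vertical axis.
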